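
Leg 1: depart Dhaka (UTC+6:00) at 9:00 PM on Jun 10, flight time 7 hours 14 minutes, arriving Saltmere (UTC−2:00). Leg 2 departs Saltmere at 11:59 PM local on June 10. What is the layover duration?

Convert departure to UTC: 9:00 PM − 6:00 = 3:00 PM UTC on Jun 10.
Add 7 hours and 14 minutes flight time → 10:14 PM UTC.
Saltmere is UTC−2:00, so local arrival = 10:14 PM − 2:00 = 8:14 PM on Jun 10.
Layover = 11:59 PM − 8:14 PM = 3 hours 45 minutes.

3 hours 45 minutes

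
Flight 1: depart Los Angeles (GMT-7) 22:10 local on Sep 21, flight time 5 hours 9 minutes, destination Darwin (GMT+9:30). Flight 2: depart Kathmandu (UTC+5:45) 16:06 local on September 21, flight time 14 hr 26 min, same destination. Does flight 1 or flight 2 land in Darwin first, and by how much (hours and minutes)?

the second, by 9 hours 32 minutes

Flight 1 in UTC: 22:10 + 7:00 = 05:10 on Sep 22.
+5 hours and 9 minutes → arrive 10:19 UTC on Sep 22.
Flight 2 in UTC: 16:06 − 5:45 = 10:21 on Sep 21.
+14 hours 26 minutes → arrive 00:47 UTC on Sep 22.
Flight 2 lands earlier by 9 hours 32 minutes.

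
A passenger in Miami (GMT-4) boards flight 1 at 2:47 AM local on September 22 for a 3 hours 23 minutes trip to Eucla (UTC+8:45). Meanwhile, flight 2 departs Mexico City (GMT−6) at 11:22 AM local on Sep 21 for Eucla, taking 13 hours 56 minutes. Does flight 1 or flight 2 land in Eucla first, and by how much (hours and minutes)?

the second, by 2 hours 52 minutes

Flight 1 in UTC: 2:47 AM + 4:00 = 6:47 AM on Sep 22.
+3 hours and 23 minutes → arrive 10:10 AM UTC on Sep 22.
Flight 2 in UTC: 11:22 AM + 6:00 = 5:22 PM on Sep 21.
+13 hours and 56 minutes → arrive 7:18 AM UTC on Sep 22.
Flight 2 lands earlier by 2 hours 52 minutes.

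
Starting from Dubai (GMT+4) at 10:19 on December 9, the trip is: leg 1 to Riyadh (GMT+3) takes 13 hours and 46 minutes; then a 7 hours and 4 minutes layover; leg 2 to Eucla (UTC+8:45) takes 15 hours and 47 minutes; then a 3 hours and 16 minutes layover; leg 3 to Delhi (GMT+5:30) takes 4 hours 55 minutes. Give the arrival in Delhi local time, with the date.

Convert departure to UTC: 10:19 − 4:00 = 06:19 UTC on Dec 9.
Add 13 hours 46 minutes leg 1 → 20:05 UTC.
Add 7 hours and 4 minutes layover in Riyadh → 03:09 UTC (Dec 10).
Add 15 hours and 47 minutes leg 2 → 18:56 UTC.
Add 3 hours 16 minutes layover in Eucla → 22:12 UTC.
Add 4 hours and 55 minutes leg 3 → 03:07 UTC (Dec 11).
Delhi is UTC+5:30, so local arrival = 03:07 + 5:30 = 08:37 on Dec 11.

08:37 on December 11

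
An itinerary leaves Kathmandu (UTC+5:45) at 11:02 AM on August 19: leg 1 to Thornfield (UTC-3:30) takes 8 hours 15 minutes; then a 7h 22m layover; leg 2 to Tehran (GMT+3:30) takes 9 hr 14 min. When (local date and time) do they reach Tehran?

9:38 AM on August 20

Convert departure to UTC: 11:02 AM − 5:45 = 5:17 AM UTC on Aug 19.
Add 8 hours 15 minutes leg 1 → 1:32 PM UTC.
Add 7 hours and 22 minutes layover in Thornfield → 8:54 PM UTC.
Add 9 hours and 14 minutes leg 2 → 6:08 AM UTC (Aug 20).
Tehran is UTC+3:30, so local arrival = 6:08 AM + 3:30 = 9:38 AM on Aug 20.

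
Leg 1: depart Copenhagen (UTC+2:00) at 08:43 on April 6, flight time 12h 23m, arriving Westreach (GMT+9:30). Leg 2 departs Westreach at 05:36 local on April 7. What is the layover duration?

Convert departure to UTC: 08:43 − 2:00 = 06:43 UTC on Apr 6.
Add 12 hours 23 minutes flight time → 19:06 UTC.
Westreach is UTC+9:30, so local arrival = 19:06 + 9:30 = 04:36 on Apr 7.
Layover = 05:36 − 04:36 = 1 hour.

1 hour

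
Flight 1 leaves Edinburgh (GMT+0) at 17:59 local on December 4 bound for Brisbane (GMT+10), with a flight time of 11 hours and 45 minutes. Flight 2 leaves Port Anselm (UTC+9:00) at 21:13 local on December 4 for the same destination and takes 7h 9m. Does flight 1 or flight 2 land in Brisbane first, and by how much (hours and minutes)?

Flight 1 departs at 17:59 UTC (Dec 4).
+11 hours and 45 minutes → arrive 05:44 UTC on Dec 5.
Flight 2 in UTC: 21:13 − 9:00 = 12:13 on Dec 4.
+7 hours 9 minutes → arrive 19:22 UTC on Dec 4.
Flight 2 lands earlier by 10 hours 22 minutes.

the second, by 10 hours 22 minutes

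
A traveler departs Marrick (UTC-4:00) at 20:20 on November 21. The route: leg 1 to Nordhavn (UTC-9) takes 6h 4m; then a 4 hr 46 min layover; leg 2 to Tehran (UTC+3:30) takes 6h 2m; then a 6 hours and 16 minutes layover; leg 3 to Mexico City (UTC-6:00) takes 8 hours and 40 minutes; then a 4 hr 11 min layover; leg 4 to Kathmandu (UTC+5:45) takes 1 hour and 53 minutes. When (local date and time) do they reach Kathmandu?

Convert departure to UTC: 20:20 + 4:00 = 00:20 UTC on Nov 22.
Add 6 hours 4 minutes leg 1 → 06:24 UTC.
Add 4 hours 46 minutes layover in Nordhavn → 11:10 UTC.
Add 6 hours 2 minutes leg 2 → 17:12 UTC.
Add 6 hours and 16 minutes layover in Tehran → 23:28 UTC.
Add 8 hours and 40 minutes leg 3 → 08:08 UTC (Nov 23).
Add 4 hours 11 minutes layover in Mexico City → 12:19 UTC.
Add 1 hour 53 minutes leg 4 → 14:12 UTC.
Kathmandu is UTC+5:45, so local arrival = 14:12 + 5:45 = 19:57 on Nov 23.

19:57 on November 23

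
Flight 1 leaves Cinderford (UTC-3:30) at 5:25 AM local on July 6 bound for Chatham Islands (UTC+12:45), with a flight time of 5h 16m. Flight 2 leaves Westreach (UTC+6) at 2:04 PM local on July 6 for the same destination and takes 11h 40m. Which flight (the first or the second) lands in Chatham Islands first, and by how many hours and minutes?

Flight 1 in UTC: 5:25 AM + 3:30 = 8:55 AM on Jul 6.
+5 hours 16 minutes → arrive 2:11 PM UTC on Jul 6.
Flight 2 in UTC: 2:04 PM − 6:00 = 8:04 AM on Jul 6.
+11 hours 40 minutes → arrive 7:44 PM UTC on Jul 6.
Flight 1 lands earlier by 5 hours 33 minutes.

the first, by 5 hours 33 minutes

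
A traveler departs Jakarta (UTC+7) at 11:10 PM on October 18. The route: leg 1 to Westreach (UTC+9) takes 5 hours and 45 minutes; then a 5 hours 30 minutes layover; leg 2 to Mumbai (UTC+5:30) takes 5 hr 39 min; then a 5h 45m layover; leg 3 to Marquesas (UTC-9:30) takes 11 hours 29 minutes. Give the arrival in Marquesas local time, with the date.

Convert departure to UTC: 11:10 PM − 7:00 = 4:10 PM UTC on Oct 18.
Add 5 hours 45 minutes leg 1 → 9:55 PM UTC.
Add 5 hours 30 minutes layover in Westreach → 3:25 AM UTC (Oct 19).
Add 5 hours 39 minutes leg 2 → 9:04 AM UTC.
Add 5 hours and 45 minutes layover in Mumbai → 2:49 PM UTC.
Add 11 hours 29 minutes leg 3 → 2:18 AM UTC (Oct 20).
Marquesas is UTC−9:30, so local arrival = 2:18 AM − 9:30 = 4:48 PM on Oct 19.

4:48 PM on October 19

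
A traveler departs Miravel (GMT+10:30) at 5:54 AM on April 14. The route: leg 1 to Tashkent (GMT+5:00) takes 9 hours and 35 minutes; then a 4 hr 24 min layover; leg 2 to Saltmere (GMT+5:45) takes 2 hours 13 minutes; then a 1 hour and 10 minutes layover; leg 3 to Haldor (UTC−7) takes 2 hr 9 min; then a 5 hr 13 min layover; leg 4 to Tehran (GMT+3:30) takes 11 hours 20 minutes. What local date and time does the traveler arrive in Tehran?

10:58 AM on Apr 15

Convert departure to UTC: 5:54 AM − 10:30 = 7:24 PM UTC on Apr 13.
Add 9 hours 35 minutes leg 1 → 4:59 AM UTC (Apr 14).
Add 4 hours and 24 minutes layover in Tashkent → 9:23 AM UTC.
Add 2 hours and 13 minutes leg 2 → 11:36 AM UTC.
Add 1 hour and 10 minutes layover in Saltmere → 12:46 PM UTC.
Add 2 hours 9 minutes leg 3 → 2:55 PM UTC.
Add 5 hours 13 minutes layover in Haldor → 8:08 PM UTC.
Add 11 hours and 20 minutes leg 4 → 7:28 AM UTC (Apr 15).
Tehran is UTC+3:30, so local arrival = 7:28 AM + 3:30 = 10:58 AM on Apr 15.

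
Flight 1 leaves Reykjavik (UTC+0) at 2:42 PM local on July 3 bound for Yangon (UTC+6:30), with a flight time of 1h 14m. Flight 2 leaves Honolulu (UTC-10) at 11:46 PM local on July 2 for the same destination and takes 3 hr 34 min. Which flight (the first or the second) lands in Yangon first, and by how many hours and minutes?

the second, by 2 hours 36 minutes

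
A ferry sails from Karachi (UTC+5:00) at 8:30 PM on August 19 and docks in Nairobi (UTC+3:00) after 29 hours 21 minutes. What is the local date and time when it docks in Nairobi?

Convert departure to UTC: 8:30 PM − 5:00 = 3:30 PM UTC on Aug 19.
Add 29 hours and 21 minutes travel time → 8:51 PM UTC (Aug 20).
Nairobi is UTC+3:00, so local arrival = 8:51 PM + 3:00 = 11:51 PM on Aug 20.

11:51 PM on Aug 20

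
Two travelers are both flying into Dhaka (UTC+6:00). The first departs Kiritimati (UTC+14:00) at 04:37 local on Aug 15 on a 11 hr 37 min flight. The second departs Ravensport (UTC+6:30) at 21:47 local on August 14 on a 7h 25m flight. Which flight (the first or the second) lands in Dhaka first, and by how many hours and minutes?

the second, by 3 hours 32 minutes

Flight 1 in UTC: 04:37 − 14:00 = 14:37 on Aug 14.
+11 hours 37 minutes → arrive 02:14 UTC on Aug 15.
Flight 2 in UTC: 21:47 − 6:30 = 15:17 on Aug 14.
+7 hours 25 minutes → arrive 22:42 UTC on Aug 14.
Flight 2 lands earlier by 3 hours 32 minutes.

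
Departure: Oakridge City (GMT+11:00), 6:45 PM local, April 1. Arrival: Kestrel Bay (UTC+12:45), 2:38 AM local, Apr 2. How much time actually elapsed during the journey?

6 hours 8 minutes

Departure in UTC: 6:45 PM − 11:00 = 7:45 AM on Apr 1.
Arrival in UTC: 2:38 AM − 12:45 = 1:53 PM on Apr 1.
Elapsed = 1:53 PM − 7:45 AM = 6 hours 8 minutes.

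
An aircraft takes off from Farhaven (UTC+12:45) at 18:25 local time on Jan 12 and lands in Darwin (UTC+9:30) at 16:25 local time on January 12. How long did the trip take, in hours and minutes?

Departure in UTC: 18:25 − 12:45 = 05:40 on Jan 12.
Arrival in UTC: 16:25 − 9:30 = 06:55 on Jan 12.
Elapsed = 06:55 − 05:40 = 1 hour 15 minutes.

1 hour 15 minutes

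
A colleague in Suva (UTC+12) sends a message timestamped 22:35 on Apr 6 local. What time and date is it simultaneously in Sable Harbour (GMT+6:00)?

16:35 on April 6

In UTC: 22:35 − 12:00 = 10:35 on Apr 6.
Sable Harbour is UTC+6:00: 10:35 + 6:00 = 16:35 on Apr 6.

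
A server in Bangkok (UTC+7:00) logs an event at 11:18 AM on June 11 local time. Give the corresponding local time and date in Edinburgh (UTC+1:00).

5:18 AM on Jun 11

In UTC: 11:18 AM − 7:00 = 4:18 AM on Jun 11.
Edinburgh is UTC+1:00: 4:18 AM + 1:00 = 5:18 AM on Jun 11.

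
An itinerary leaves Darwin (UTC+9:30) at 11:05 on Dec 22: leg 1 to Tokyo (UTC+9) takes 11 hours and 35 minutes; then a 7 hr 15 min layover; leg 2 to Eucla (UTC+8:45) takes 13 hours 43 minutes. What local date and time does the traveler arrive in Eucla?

18:53 on December 23

Convert departure to UTC: 11:05 − 9:30 = 01:35 UTC on Dec 22.
Add 11 hours 35 minutes leg 1 → 13:10 UTC.
Add 7 hours and 15 minutes layover in Tokyo → 20:25 UTC.
Add 13 hours and 43 minutes leg 2 → 10:08 UTC (Dec 23).
Eucla is UTC+8:45, so local arrival = 10:08 + 8:45 = 18:53 on Dec 23.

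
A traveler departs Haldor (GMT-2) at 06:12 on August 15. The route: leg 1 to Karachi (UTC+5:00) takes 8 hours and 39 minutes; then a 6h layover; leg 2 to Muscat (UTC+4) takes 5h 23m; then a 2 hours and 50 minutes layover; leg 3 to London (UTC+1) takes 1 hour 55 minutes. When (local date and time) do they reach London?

Convert departure to UTC: 06:12 + 2:00 = 08:12 UTC on Aug 15.
Add 8 hours and 39 minutes leg 1 → 16:51 UTC.
Add 6 hours layover in Karachi → 22:51 UTC.
Add 5 hours 23 minutes leg 2 → 04:14 UTC (Aug 16).
Add 2 hours and 50 minutes layover in Muscat → 07:04 UTC.
Add 1 hour 55 minutes leg 3 → 08:59 UTC.
London is UTC+1:00, so local arrival = 08:59 + 1:00 = 09:59 on Aug 16.

09:59 on August 16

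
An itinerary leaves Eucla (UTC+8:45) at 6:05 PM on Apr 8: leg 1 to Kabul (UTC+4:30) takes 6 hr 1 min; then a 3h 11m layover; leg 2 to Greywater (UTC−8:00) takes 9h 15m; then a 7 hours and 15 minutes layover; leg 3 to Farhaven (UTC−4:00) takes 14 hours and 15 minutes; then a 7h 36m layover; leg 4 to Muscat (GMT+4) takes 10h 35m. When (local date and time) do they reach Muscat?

Convert departure to UTC: 6:05 PM − 8:45 = 9:20 AM UTC on Apr 8.
Add 6 hours and 1 minute leg 1 → 3:21 PM UTC.
Add 3 hours and 11 minutes layover in Kabul → 6:32 PM UTC.
Add 9 hours 15 minutes leg 2 → 3:47 AM UTC (Apr 9).
Add 7 hours and 15 minutes layover in Greywater → 11:02 AM UTC.
Add 14 hours and 15 minutes leg 3 → 1:17 AM UTC (Apr 10).
Add 7 hours and 36 minutes layover in Farhaven → 8:53 AM UTC.
Add 10 hours and 35 minutes leg 4 → 7:28 PM UTC.
Muscat is UTC+4:00, so local arrival = 7:28 PM + 4:00 = 11:28 PM on Apr 10.

11:28 PM on Apr 10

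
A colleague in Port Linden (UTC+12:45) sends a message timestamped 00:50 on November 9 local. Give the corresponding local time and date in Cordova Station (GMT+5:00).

Cordova Station is 7:45 behind Port Linden.
Shift by the zone difference: 00:50 − 7:45 = 17:05 on Nov 8 in Cordova Station.

17:05 on November 8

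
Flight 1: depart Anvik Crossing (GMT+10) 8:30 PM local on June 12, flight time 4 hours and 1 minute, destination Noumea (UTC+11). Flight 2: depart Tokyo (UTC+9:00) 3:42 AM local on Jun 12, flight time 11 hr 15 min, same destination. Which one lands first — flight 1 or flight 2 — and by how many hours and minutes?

the second, by 8 hours 34 minutes

Flight 1 in UTC: 8:30 PM − 10:00 = 10:30 AM on Jun 12.
+4 hours and 1 minute → arrive 2:31 PM UTC on Jun 12.
Flight 2 in UTC: 3:42 AM − 9:00 = 6:42 PM on Jun 11.
+11 hours 15 minutes → arrive 5:57 AM UTC on Jun 12.
Flight 2 lands earlier by 8 hours 34 minutes.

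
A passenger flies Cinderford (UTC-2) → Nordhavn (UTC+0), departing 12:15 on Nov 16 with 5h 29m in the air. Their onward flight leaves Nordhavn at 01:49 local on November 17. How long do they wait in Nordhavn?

Convert departure to UTC: 12:15 + 2:00 = 14:15 UTC on Nov 16.
Add 5 hours 29 minutes flight time → 19:44 UTC.
Nordhavn is UTC+0, so local arrival is the same: 19:44 on Nov 16.
Layover = 01:49 − 19:44 (+1 day) = 6 hours 5 minutes.

6 hours 5 minutes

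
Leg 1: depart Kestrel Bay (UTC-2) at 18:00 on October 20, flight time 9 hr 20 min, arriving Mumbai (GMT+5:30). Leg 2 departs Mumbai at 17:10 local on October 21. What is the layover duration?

6 hours 20 minutes

Convert departure to UTC: 18:00 + 2:00 = 20:00 UTC on Oct 20.
Add 9 hours 20 minutes flight time → 05:20 UTC (Oct 21).
Mumbai is UTC+5:30, so local arrival = 05:20 + 5:30 = 10:50 on Oct 21.
Layover = 17:10 − 10:50 = 6 hours 20 minutes.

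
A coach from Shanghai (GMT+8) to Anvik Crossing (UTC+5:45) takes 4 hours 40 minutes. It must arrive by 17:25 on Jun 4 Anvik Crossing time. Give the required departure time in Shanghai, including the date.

15:00 on June 4

Target arrival in UTC: 17:25 − 5:45 = 11:40 on Jun 4.
Subtract 4 hours and 40 minutes → departure 07:00 UTC on Jun 4.
Shanghai is UTC+8:00: 07:00 + 8:00 = 15:00 on Jun 4.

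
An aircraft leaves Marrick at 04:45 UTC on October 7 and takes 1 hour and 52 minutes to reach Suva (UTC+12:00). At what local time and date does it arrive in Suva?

Departure is given in UTC: 04:45 on Oct 7.
Add 1 hour and 52 minutes → 06:37 UTC.
Suva is UTC+12:00: 06:37 + 12:00 = 18:37 on Oct 7.

18:37 on October 7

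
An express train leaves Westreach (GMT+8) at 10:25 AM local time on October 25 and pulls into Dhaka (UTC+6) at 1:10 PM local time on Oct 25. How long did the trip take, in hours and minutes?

Departure in UTC: 10:25 AM − 8:00 = 2:25 AM on Oct 25.
Arrival in UTC: 1:10 PM − 6:00 = 7:10 AM on Oct 25.
Elapsed = 7:10 AM − 2:25 AM = 4 hours 45 minutes.

4 hours 45 minutes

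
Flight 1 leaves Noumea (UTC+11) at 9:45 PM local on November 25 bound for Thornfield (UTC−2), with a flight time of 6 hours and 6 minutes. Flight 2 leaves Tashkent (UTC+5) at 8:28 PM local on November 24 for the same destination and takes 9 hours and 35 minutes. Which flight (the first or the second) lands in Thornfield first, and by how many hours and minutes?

the second, by 15 hours 48 minutes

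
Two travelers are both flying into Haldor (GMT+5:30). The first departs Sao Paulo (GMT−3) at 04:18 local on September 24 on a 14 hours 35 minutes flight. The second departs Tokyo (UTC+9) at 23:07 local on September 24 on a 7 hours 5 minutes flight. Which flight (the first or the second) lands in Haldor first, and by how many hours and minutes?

the second, by 41 minutes

Flight 1 in UTC: 04:18 + 3:00 = 07:18 on Sep 24.
+14 hours and 35 minutes → arrive 21:53 UTC on Sep 24.
Flight 2 in UTC: 23:07 − 9:00 = 14:07 on Sep 24.
+7 hours and 5 minutes → arrive 21:12 UTC on Sep 24.
Flight 2 lands earlier by 41 minutes.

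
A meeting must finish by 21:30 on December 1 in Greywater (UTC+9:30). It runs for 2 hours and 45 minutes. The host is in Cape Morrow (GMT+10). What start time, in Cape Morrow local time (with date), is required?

Target end time in UTC: 21:30 − 9:30 = 12:00 on Dec 1.
Subtract 2 hours 45 minutes → start 09:15 UTC on Dec 1.
Cape Morrow is UTC+10:00: 09:15 + 10:00 = 19:15 on Dec 1.

19:15 on December 1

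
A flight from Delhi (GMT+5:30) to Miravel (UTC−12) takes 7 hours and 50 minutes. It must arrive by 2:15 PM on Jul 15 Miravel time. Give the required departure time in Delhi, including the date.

11:55 PM on July 15

Target arrival in UTC: 2:15 PM + 12:00 = 2:15 AM on Jul 16.
Subtract 7 hours and 50 minutes → departure 6:25 PM UTC on Jul 15.
Delhi is UTC+5:30: 6:25 PM + 5:30 = 11:55 PM on Jul 15.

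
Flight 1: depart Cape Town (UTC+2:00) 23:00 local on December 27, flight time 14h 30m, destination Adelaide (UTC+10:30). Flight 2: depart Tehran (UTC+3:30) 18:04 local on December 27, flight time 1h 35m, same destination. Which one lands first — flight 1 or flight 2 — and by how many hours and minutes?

Flight 1 in UTC: 23:00 − 2:00 = 21:00 on Dec 27.
+14 hours 30 minutes → arrive 11:30 UTC on Dec 28.
Flight 2 in UTC: 18:04 − 3:30 = 14:34 on Dec 27.
+1 hour and 35 minutes → arrive 16:09 UTC on Dec 27.
Flight 2 lands earlier by 19 hours 21 minutes.

the second, by 19 hours 21 minutes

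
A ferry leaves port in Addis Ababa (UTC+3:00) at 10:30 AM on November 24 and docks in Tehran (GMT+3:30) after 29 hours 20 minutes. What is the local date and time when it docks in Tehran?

Convert departure to UTC: 10:30 AM − 3:00 = 7:30 AM UTC on Nov 24.
Add 29 hours and 20 minutes travel time → 12:50 PM UTC (Nov 25).
Tehran is UTC+3:30, so local arrival = 12:50 PM + 3:30 = 4:20 PM on Nov 25.

4:20 PM on November 25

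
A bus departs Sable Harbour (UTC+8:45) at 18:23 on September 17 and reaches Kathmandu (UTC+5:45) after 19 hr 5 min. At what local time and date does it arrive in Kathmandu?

10:28 on Sep 18

Kathmandu is 3:00 behind Sable Harbour.
After 19 hours 5 minutes it is 13:28 (Sep 18) in Sable Harbour.
Shift by the zone difference: 13:28 − 3:00 = 10:28 on Sep 18 in Kathmandu.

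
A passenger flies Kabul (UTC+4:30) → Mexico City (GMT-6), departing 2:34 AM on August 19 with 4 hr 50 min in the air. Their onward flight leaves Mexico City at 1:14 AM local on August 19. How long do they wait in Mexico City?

Convert departure to UTC: 2:34 AM − 4:30 = 10:04 PM UTC on Aug 18.
Add 4 hours 50 minutes flight time → 2:54 AM UTC (Aug 19).
Mexico City is UTC−6:00, so local arrival = 2:54 AM − 6:00 = 8:54 PM on Aug 18.
Layover = 1:14 AM − 8:54 PM (+1 day) = 4 hours 20 minutes.

4 hours 20 minutes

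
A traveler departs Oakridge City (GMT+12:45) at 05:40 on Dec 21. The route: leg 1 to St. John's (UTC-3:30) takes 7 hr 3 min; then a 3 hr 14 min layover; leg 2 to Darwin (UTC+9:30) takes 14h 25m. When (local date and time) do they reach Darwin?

03:07 on December 22

Convert departure to UTC: 05:40 − 12:45 = 16:55 UTC on Dec 20.
Add 7 hours and 3 minutes leg 1 → 23:58 UTC.
Add 3 hours 14 minutes layover in St. John's → 03:12 UTC (Dec 21).
Add 14 hours 25 minutes leg 2 → 17:37 UTC.
Darwin is UTC+9:30, so local arrival = 17:37 + 9:30 = 03:07 on Dec 22.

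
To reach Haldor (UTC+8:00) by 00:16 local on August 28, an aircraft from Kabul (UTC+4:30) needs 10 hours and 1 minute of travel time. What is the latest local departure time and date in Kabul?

Target arrival in UTC: 00:16 − 8:00 = 16:16 on Aug 27.
Subtract 10 hours and 1 minute → departure 06:15 UTC on Aug 27.
Kabul is UTC+4:30: 06:15 + 4:30 = 10:45 on Aug 27.

10:45 on Aug 27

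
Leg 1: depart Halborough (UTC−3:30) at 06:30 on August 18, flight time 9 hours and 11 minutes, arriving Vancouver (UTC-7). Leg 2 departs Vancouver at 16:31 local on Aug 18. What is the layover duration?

4 hours 20 minutes

Convert departure to UTC: 06:30 + 3:30 = 10:00 UTC on Aug 18.
Add 9 hours 11 minutes flight time → 19:11 UTC.
Vancouver is UTC−7:00, so local arrival = 19:11 − 7:00 = 12:11 on Aug 18.
Layover = 16:31 − 12:11 = 4 hours 20 minutes.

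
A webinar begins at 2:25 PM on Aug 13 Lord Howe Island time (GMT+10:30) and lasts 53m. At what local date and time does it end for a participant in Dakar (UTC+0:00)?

Convert start to UTC: 2:25 PM − 10:30 = 3:55 AM UTC on Aug 13.
Add 53 minutes duration → 4:48 AM UTC.
Dakar is UTC+0, so local end time is the same: 4:48 AM on Aug 13.

4:48 AM on August 13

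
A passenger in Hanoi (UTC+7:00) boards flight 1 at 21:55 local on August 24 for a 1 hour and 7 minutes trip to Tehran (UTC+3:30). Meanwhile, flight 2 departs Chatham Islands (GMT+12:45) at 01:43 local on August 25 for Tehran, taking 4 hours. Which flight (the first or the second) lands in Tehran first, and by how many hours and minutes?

the first, by 56 minutes

Flight 1 in UTC: 21:55 − 7:00 = 14:55 on Aug 24.
+1 hour 7 minutes → arrive 16:02 UTC on Aug 24.
Flight 2 in UTC: 01:43 − 12:45 = 12:58 on Aug 24.
+4 hours → arrive 16:58 UTC on Aug 24.
Flight 1 lands earlier by 56 minutes.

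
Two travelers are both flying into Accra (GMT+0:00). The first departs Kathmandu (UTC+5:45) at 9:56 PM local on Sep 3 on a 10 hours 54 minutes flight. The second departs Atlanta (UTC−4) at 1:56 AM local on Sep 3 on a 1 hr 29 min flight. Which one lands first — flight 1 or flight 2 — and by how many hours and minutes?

Flight 1 in UTC: 9:56 PM − 5:45 = 4:11 PM on Sep 3.
+10 hours 54 minutes → arrive 3:05 AM UTC on Sep 4.
Flight 2 in UTC: 1:56 AM + 4:00 = 5:56 AM on Sep 3.
+1 hour and 29 minutes → arrive 7:25 AM UTC on Sep 3.
Flight 2 lands earlier by 19 hours 40 minutes.

the second, by 19 hours 40 minutes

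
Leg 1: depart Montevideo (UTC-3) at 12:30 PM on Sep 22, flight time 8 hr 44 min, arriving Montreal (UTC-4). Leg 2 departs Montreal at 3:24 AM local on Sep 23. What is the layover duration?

7 hours 10 minutes

Convert departure to UTC: 12:30 PM + 3:00 = 3:30 PM UTC on Sep 22.
Add 8 hours 44 minutes flight time → 12:14 AM UTC (Sep 23).
Montreal is UTC−4:00, so local arrival = 12:14 AM − 4:00 = 8:14 PM on Sep 22.
Layover = 3:24 AM − 8:14 PM (+1 day) = 7 hours 10 minutes.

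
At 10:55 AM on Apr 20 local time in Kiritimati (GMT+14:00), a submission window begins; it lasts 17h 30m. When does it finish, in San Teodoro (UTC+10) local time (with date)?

12:25 AM on Apr 21

Convert start to UTC: 10:55 AM − 14:00 = 8:55 PM UTC on Apr 19.
Add 17 hours and 30 minutes duration → 2:25 PM UTC (Apr 20).
San Teodoro is UTC+10:00, so local end time = 2:25 PM + 10:00 = 12:25 AM on Apr 21.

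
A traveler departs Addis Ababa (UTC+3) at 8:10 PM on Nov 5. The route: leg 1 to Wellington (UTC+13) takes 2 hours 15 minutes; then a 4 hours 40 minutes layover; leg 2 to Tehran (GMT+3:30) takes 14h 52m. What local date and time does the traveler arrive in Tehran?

6:27 PM on Nov 6

Convert departure to UTC: 8:10 PM − 3:00 = 5:10 PM UTC on Nov 5.
Add 2 hours 15 minutes leg 1 → 7:25 PM UTC.
Add 4 hours 40 minutes layover in Wellington → 12:05 AM UTC (Nov 6).
Add 14 hours and 52 minutes leg 2 → 2:57 PM UTC.
Tehran is UTC+3:30, so local arrival = 2:57 PM + 3:30 = 6:27 PM on Nov 6.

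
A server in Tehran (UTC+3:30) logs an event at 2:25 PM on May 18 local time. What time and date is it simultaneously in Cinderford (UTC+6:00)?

Cinderford is 2:30 ahead of Tehran.
Shift by the zone difference: 2:25 PM + 2:30 = 4:55 PM on May 18 in Cinderford.

4:55 PM on May 18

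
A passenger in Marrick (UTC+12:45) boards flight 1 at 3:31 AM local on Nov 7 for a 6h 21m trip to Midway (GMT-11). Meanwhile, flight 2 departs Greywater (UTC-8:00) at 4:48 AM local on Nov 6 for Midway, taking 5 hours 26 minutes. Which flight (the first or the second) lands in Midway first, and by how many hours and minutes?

the second, by 2 hours 53 minutes

Flight 1 in UTC: 3:31 AM − 12:45 = 2:46 PM on Nov 6.
+6 hours 21 minutes → arrive 9:07 PM UTC on Nov 6.
Flight 2 in UTC: 4:48 AM + 8:00 = 12:48 PM on Nov 6.
+5 hours and 26 minutes → arrive 6:14 PM UTC on Nov 6.
Flight 2 lands earlier by 2 hours 53 minutes.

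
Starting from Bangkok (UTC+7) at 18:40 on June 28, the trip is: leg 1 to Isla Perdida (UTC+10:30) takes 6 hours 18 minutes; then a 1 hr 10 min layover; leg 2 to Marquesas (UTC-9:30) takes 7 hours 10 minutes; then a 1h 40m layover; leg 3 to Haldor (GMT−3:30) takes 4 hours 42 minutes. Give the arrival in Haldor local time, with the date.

Convert departure to UTC: 18:40 − 7:00 = 11:40 UTC on Jun 28.
Add 6 hours 18 minutes leg 1 → 17:58 UTC.
Add 1 hour and 10 minutes layover in Isla Perdida → 19:08 UTC.
Add 7 hours and 10 minutes leg 2 → 02:18 UTC (Jun 29).
Add 1 hour 40 minutes layover in Marquesas → 03:58 UTC.
Add 4 hours and 42 minutes leg 3 → 08:40 UTC.
Haldor is UTC−3:30, so local arrival = 08:40 − 3:30 = 05:10 on Jun 29.

05:10 on June 29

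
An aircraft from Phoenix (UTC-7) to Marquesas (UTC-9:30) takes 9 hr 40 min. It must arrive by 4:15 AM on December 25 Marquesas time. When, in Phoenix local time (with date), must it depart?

Target arrival in UTC: 4:15 AM + 9:30 = 1:45 PM on Dec 25.
Subtract 9 hours 40 minutes → departure 4:05 AM UTC on Dec 25.
Phoenix is UTC−7:00: 4:05 AM − 7:00 = 9:05 PM on Dec 24.

9:05 PM on December 24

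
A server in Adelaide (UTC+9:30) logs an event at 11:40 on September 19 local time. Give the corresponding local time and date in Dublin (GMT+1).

03:10 on September 19

In UTC: 11:40 − 9:30 = 02:10 on Sep 19.
Dublin is UTC+1:00: 02:10 + 1:00 = 03:10 on Sep 19.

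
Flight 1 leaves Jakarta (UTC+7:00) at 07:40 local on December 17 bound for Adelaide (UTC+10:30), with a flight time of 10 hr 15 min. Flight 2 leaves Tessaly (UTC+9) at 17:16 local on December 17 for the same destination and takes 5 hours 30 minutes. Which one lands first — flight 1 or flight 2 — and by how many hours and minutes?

Flight 1 in UTC: 07:40 − 7:00 = 00:40 on Dec 17.
+10 hours and 15 minutes → arrive 10:55 UTC on Dec 17.
Flight 2 in UTC: 17:16 − 9:00 = 08:16 on Dec 17.
+5 hours 30 minutes → arrive 13:46 UTC on Dec 17.
Flight 1 lands earlier by 2 hours 51 minutes.

the first, by 2 hours 51 minutes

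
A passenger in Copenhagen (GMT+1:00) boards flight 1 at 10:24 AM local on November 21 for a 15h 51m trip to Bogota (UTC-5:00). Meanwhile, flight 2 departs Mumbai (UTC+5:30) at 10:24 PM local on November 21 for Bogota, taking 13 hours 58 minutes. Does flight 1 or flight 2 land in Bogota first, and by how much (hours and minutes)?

Flight 1 in UTC: 10:24 AM − 1:00 = 9:24 AM on Nov 21.
+15 hours 51 minutes → arrive 1:15 AM UTC on Nov 22.
Flight 2 in UTC: 10:24 PM − 5:30 = 4:54 PM on Nov 21.
+13 hours and 58 minutes → arrive 6:52 AM UTC on Nov 22.
Flight 1 lands earlier by 5 hours 37 minutes.

the first, by 5 hours 37 minutes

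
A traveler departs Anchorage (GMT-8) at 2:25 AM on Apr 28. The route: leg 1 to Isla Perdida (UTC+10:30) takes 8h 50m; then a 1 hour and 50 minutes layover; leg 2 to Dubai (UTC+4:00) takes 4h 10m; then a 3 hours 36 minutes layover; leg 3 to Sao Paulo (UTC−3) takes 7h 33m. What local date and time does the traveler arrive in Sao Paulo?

9:24 AM on April 29

Convert departure to UTC: 2:25 AM + 8:00 = 10:25 AM UTC on Apr 28.
Add 8 hours 50 minutes leg 1 → 7:15 PM UTC.
Add 1 hour and 50 minutes layover in Isla Perdida → 9:05 PM UTC.
Add 4 hours 10 minutes leg 2 → 1:15 AM UTC (Apr 29).
Add 3 hours 36 minutes layover in Dubai → 4:51 AM UTC.
Add 7 hours and 33 minutes leg 3 → 12:24 PM UTC.
Sao Paulo is UTC−3:00, so local arrival = 12:24 PM − 3:00 = 9:24 AM on Apr 29.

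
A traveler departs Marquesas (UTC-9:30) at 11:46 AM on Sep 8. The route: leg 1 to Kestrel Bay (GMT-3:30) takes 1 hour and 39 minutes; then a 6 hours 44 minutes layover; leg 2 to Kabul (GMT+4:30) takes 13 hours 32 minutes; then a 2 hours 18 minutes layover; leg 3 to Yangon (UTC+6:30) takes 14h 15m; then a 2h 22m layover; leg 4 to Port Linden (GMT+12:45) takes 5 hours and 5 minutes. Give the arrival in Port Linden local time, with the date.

Convert departure to UTC: 11:46 AM + 9:30 = 9:16 PM UTC on Sep 8.
Add 1 hour and 39 minutes leg 1 → 10:55 PM UTC.
Add 6 hours and 44 minutes layover in Kestrel Bay → 5:39 AM UTC (Sep 9).
Add 13 hours and 32 minutes leg 2 → 7:11 PM UTC.
Add 2 hours 18 minutes layover in Kabul → 9:29 PM UTC.
Add 14 hours 15 minutes leg 3 → 11:44 AM UTC (Sep 10).
Add 2 hours 22 minutes layover in Yangon → 2:06 PM UTC.
Add 5 hours 5 minutes leg 4 → 7:11 PM UTC.
Port Linden is UTC+12:45, so local arrival = 7:11 PM + 12:45 = 7:56 AM on Sep 11.

7:56 AM on Sep 11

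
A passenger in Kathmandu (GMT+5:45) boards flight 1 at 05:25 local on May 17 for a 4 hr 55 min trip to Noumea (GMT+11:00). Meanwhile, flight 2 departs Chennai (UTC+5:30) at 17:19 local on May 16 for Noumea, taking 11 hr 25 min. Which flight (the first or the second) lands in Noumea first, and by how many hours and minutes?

Flight 1 in UTC: 05:25 − 5:45 = 23:40 on May 16.
+4 hours and 55 minutes → arrive 04:35 UTC on May 17.
Flight 2 in UTC: 17:19 − 5:30 = 11:49 on May 16.
+11 hours and 25 minutes → arrive 23:14 UTC on May 16.
Flight 2 lands earlier by 5 hours 21 minutes.

the second, by 5 hours 21 minutes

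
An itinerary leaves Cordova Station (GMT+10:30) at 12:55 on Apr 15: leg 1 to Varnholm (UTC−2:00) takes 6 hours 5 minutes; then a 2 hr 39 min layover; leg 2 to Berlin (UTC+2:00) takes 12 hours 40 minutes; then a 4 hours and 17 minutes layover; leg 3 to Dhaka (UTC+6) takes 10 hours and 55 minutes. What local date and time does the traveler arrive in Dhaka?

Convert departure to UTC: 12:55 − 10:30 = 02:25 UTC on Apr 15.
Add 6 hours and 5 minutes leg 1 → 08:30 UTC.
Add 2 hours and 39 minutes layover in Varnholm → 11:09 UTC.
Add 12 hours 40 minutes leg 2 → 23:49 UTC.
Add 4 hours and 17 minutes layover in Berlin → 04:06 UTC (Apr 16).
Add 10 hours and 55 minutes leg 3 → 15:01 UTC.
Dhaka is UTC+6:00, so local arrival = 15:01 + 6:00 = 21:01 on Apr 16.

21:01 on April 16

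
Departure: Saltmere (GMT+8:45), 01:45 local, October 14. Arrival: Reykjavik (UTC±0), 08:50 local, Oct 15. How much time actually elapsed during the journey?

Departure in UTC: 01:45 − 8:45 = 17:00 on Oct 13.
Arrival is already UTC: 08:50 on Oct 15.
Elapsed = 08:50 − 17:00 (+2 days) = 39 hours 50 minutes.

39 hours 50 minutes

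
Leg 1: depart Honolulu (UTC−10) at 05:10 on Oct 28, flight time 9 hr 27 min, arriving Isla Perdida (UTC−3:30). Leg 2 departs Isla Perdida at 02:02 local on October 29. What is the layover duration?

Convert departure to UTC: 05:10 + 10:00 = 15:10 UTC on Oct 28.
Add 9 hours and 27 minutes flight time → 00:37 UTC (Oct 29).
Isla Perdida is UTC−3:30, so local arrival = 00:37 − 3:30 = 21:07 on Oct 28.
Layover = 02:02 − 21:07 (+1 day) = 4 hours 55 minutes.

4 hours 55 minutes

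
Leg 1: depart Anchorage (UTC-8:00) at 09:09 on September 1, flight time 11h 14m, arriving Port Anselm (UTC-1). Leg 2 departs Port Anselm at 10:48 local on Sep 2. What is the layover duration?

Convert departure to UTC: 09:09 + 8:00 = 17:09 UTC on Sep 1.
Add 11 hours 14 minutes flight time → 04:23 UTC (Sep 2).
Port Anselm is UTC−1:00, so local arrival = 04:23 − 1:00 = 03:23 on Sep 2.
Layover = 10:48 − 03:23 = 7 hours 25 minutes.

7 hours 25 minutes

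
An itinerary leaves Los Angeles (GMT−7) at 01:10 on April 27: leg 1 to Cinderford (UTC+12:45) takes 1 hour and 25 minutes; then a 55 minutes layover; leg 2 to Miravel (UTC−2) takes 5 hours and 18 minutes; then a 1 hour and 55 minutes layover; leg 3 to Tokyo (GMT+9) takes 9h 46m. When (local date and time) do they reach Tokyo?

Convert departure to UTC: 01:10 + 7:00 = 08:10 UTC on Apr 27.
Add 1 hour 25 minutes leg 1 → 09:35 UTC.
Add 55 minutes layover in Cinderford → 10:30 UTC.
Add 5 hours and 18 minutes leg 2 → 15:48 UTC.
Add 1 hour and 55 minutes layover in Miravel → 17:43 UTC.
Add 9 hours 46 minutes leg 3 → 03:29 UTC (Apr 28).
Tokyo is UTC+9:00, so local arrival = 03:29 + 9:00 = 12:29 on Apr 28.

12:29 on April 28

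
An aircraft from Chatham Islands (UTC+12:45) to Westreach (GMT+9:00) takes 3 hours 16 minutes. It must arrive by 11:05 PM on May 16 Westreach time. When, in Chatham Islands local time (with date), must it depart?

11:34 PM on May 16

Target arrival in UTC: 11:05 PM − 9:00 = 2:05 PM on May 16.
Subtract 3 hours 16 minutes → departure 10:49 AM UTC on May 16.
Chatham Islands is UTC+12:45: 10:49 AM + 12:45 = 11:34 PM on May 16.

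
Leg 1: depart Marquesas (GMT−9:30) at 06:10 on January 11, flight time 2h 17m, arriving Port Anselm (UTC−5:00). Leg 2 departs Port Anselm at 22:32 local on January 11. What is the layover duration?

9 hours 35 minutes

Convert departure to UTC: 06:10 + 9:30 = 15:40 UTC on Jan 11.
Add 2 hours 17 minutes flight time → 17:57 UTC.
Port Anselm is UTC−5:00, so local arrival = 17:57 − 5:00 = 12:57 on Jan 11.
Layover = 22:32 − 12:57 = 9 hours 35 minutes.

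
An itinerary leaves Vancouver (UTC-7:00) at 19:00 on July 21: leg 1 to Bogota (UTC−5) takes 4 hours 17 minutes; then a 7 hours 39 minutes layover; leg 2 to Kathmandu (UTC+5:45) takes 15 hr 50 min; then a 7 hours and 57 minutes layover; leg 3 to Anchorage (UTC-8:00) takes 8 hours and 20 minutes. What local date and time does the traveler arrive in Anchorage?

Convert departure to UTC: 19:00 + 7:00 = 02:00 UTC on Jul 22.
Add 4 hours 17 minutes leg 1 → 06:17 UTC.
Add 7 hours 39 minutes layover in Bogota → 13:56 UTC.
Add 15 hours and 50 minutes leg 2 → 05:46 UTC (Jul 23).
Add 7 hours and 57 minutes layover in Kathmandu → 13:43 UTC.
Add 8 hours and 20 minutes leg 3 → 22:03 UTC.
Anchorage is UTC−8:00, so local arrival = 22:03 − 8:00 = 14:03 on Jul 23.

14:03 on July 23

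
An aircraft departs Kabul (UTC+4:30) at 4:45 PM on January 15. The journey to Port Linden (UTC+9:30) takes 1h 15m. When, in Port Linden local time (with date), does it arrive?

Port Linden is 5:00 ahead of Kabul.
After 1 hour and 15 minutes it is 6:00 PM in Kabul.
Shift by the zone difference: 6:00 PM + 5:00 = 11:00 PM on Jan 15 in Port Linden.

11:00 PM on Jan 15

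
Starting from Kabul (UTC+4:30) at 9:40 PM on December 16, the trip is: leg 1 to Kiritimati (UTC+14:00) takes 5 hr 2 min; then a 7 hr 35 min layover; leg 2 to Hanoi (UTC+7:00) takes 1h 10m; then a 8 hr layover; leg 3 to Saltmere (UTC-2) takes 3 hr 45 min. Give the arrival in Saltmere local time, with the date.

4:42 PM on Dec 17

Convert departure to UTC: 9:40 PM − 4:30 = 5:10 PM UTC on Dec 16.
Add 5 hours 2 minutes leg 1 → 10:12 PM UTC.
Add 7 hours and 35 minutes layover in Kiritimati → 5:47 AM UTC (Dec 17).
Add 1 hour and 10 minutes leg 2 → 6:57 AM UTC.
Add 8 hours layover in Hanoi → 2:57 PM UTC.
Add 3 hours and 45 minutes leg 3 → 6:42 PM UTC.
Saltmere is UTC−2:00, so local arrival = 6:42 PM − 2:00 = 4:42 PM on Dec 17.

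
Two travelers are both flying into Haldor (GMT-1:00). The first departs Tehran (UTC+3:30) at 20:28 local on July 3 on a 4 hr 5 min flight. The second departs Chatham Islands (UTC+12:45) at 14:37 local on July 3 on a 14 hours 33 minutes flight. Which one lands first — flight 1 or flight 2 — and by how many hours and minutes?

Flight 1 in UTC: 20:28 − 3:30 = 16:58 on Jul 3.
+4 hours 5 minutes → arrive 21:03 UTC on Jul 3.
Flight 2 in UTC: 14:37 − 12:45 = 01:52 on Jul 3.
+14 hours and 33 minutes → arrive 16:25 UTC on Jul 3.
Flight 2 lands earlier by 4 hours 38 minutes.

the second, by 4 hours 38 minutes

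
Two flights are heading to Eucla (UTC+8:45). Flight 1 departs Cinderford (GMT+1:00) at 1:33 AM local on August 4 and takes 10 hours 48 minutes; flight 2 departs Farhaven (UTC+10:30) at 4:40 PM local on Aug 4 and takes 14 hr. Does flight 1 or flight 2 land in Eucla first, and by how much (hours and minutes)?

the first, by 8 hours 49 minutes

Flight 1 in UTC: 1:33 AM − 1:00 = 12:33 AM on Aug 4.
+10 hours and 48 minutes → arrive 11:21 AM UTC on Aug 4.
Flight 2 in UTC: 4:40 PM − 10:30 = 6:10 AM on Aug 4.
+14 hours → arrive 8:10 PM UTC on Aug 4.
Flight 1 lands earlier by 8 hours 49 minutes.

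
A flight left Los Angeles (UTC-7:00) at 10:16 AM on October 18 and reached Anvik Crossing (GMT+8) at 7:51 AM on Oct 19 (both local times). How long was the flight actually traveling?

6 hours 35 minutes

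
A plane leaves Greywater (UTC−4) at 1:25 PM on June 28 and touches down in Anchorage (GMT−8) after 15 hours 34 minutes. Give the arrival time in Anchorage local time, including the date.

12:59 AM on Jun 29

Anchorage is 4:00 behind Greywater.
After 15 hours 34 minutes it is 4:59 AM (Jun 29) in Greywater.
Shift by the zone difference: 4:59 AM − 4:00 = 12:59 AM on Jun 29 in Anchorage.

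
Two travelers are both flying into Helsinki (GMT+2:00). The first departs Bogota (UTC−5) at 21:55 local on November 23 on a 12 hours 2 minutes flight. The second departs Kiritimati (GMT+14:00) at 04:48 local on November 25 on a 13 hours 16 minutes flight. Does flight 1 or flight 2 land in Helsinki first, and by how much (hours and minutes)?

the first, by 13 hours 7 minutes

Flight 1 in UTC: 21:55 + 5:00 = 02:55 on Nov 24.
+12 hours and 2 minutes → arrive 14:57 UTC on Nov 24.
Flight 2 in UTC: 04:48 − 14:00 = 14:48 on Nov 24.
+13 hours 16 minutes → arrive 04:04 UTC on Nov 25.
Flight 1 lands earlier by 13 hours 7 minutes.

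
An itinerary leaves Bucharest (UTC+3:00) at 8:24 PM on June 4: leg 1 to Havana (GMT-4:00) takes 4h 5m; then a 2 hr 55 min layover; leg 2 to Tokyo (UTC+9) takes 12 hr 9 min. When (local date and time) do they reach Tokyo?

9:33 PM on Jun 5

Convert departure to UTC: 8:24 PM − 3:00 = 5:24 PM UTC on Jun 4.
Add 4 hours 5 minutes leg 1 → 9:29 PM UTC.
Add 2 hours 55 minutes layover in Havana → 12:24 AM UTC (Jun 5).
Add 12 hours 9 minutes leg 2 → 12:33 PM UTC.
Tokyo is UTC+9:00, so local arrival = 12:33 PM + 9:00 = 9:33 PM on Jun 5.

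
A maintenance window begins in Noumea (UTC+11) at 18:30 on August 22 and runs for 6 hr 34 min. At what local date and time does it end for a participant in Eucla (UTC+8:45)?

Convert start to UTC: 18:30 − 11:00 = 07:30 UTC on Aug 22.
Add 6 hours and 34 minutes duration → 14:04 UTC.
Eucla is UTC+8:45, so local end time = 14:04 + 8:45 = 22:49 on Aug 22.

22:49 on August 22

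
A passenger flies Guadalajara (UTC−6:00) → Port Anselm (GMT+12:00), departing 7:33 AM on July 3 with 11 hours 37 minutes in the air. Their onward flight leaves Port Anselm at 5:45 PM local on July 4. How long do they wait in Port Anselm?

4 hours 35 minutes

Convert departure to UTC: 7:33 AM + 6:00 = 1:33 PM UTC on Jul 3.
Add 11 hours 37 minutes flight time → 1:10 AM UTC (Jul 4).
Port Anselm is UTC+12:00, so local arrival = 1:10 AM + 12:00 = 1:10 PM on Jul 4.
Layover = 5:45 PM − 1:10 PM = 4 hours 35 minutes.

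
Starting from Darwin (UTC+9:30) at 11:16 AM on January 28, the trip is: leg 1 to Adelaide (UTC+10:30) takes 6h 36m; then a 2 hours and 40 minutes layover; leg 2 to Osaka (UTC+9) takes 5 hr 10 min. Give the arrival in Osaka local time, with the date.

1:12 AM on January 29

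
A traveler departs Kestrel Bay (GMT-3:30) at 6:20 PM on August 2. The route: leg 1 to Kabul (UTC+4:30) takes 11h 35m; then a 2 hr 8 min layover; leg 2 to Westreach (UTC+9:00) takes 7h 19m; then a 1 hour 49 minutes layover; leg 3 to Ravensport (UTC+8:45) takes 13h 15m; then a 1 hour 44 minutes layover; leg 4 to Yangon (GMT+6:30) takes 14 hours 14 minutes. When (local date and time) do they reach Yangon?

Convert departure to UTC: 6:20 PM + 3:30 = 9:50 PM UTC on Aug 2.
Add 11 hours and 35 minutes leg 1 → 9:25 AM UTC (Aug 3).
Add 2 hours and 8 minutes layover in Kabul → 11:33 AM UTC.
Add 7 hours 19 minutes leg 2 → 6:52 PM UTC.
Add 1 hour 49 minutes layover in Westreach → 8:41 PM UTC.
Add 13 hours 15 minutes leg 3 → 9:56 AM UTC (Aug 4).
Add 1 hour and 44 minutes layover in Ravensport → 11:40 AM UTC.
Add 14 hours 14 minutes leg 4 → 1:54 AM UTC (Aug 5).
Yangon is UTC+6:30, so local arrival = 1:54 AM + 6:30 = 8:24 AM on Aug 5.

8:24 AM on August 5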